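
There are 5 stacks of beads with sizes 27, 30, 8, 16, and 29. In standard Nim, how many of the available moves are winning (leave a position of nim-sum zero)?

0

Compute the nim-sum pairwise:
27 XOR 30 = 5
5 XOR 8 = 13
13 XOR 16 = 29
29 XOR 29 = 0
The nim-sum is already 0, so every move leaves a nonzero nim-sum — there are no winning moves.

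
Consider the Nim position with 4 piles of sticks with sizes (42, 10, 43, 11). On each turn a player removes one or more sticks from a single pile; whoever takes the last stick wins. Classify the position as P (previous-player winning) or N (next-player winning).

P-position

Nim-sum: 42 XOR 10 XOR 43 XOR 11 = 0.
The nim-sum is 0, so this is a P-position: the player to move is in a losing position under optimal play.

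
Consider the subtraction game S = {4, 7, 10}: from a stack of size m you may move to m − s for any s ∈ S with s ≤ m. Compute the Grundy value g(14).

Compute g(0), g(1), … for moves {4, 7, 10}:
k:     0  1  2  3  4  5  6  7  8  9 10 11 12 13 14
g(k):  0  0  0  0  1  1  1  1  2  2  2  2  3  3  0
So g(14) = 0.

0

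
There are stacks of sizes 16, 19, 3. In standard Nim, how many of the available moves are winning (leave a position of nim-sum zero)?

0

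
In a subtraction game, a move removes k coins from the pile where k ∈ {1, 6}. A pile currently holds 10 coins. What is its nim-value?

1

Grundy values for subtraction set {1, 6}:
g(0) = mex{} = 0
g(1) = mex{0} = 1
g(2) = mex{1} = 0
g(3) = mex{0} = 1
g(4) = mex{1} = 0
g(5) = mex{0} = 1
g(6) = mex{0,1} = 2
g(7) = mex{1,2} = 0
g(8) = mex{0} = 1
g(9) = mex{1} = 0
g(10) = mex{0} = 1
So g(10) = 1.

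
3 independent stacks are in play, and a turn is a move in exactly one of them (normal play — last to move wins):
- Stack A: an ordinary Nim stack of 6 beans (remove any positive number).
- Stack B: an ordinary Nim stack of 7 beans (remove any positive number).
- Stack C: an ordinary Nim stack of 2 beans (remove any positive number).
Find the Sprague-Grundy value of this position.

3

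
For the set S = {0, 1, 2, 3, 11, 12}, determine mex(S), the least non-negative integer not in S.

The values 0, 1, 2, 3 are all present; 4 is the first non-negative integer missing from the set.

4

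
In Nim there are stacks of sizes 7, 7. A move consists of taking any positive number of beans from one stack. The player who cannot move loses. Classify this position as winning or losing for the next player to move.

Losing position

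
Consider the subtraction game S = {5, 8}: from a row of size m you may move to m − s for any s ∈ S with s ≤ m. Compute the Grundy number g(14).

0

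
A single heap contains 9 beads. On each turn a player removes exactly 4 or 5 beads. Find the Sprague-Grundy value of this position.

Build the Grundy sequence with g(k) = mex{g(k−s) : s ∈ {4, 5}, s ≤ k}:
g(0) = mex{} = 0
g(1) = mex{} = 0
g(2) = mex{} = 0
g(3) = mex{} = 0
g(4) = mex{0} = 1
g(5) = mex{0} = 1
g(6) = mex{0} = 1
g(7) = mex{0} = 1
g(8) = mex{0,1} = 2
g(9) = mex{1} = 0
So g(9) = 0.

0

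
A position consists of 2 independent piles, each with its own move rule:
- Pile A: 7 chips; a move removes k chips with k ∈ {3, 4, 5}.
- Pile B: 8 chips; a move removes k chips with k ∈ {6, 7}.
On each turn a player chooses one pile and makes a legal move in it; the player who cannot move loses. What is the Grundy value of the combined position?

3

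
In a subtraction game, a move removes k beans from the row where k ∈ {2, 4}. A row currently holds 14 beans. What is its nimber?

Compute g(0), g(1), … for moves {2, 4}:
g(0) = mex{} = 0
g(1) = mex{} = 0
g(2) = mex{0} = 1
g(3) = mex{0} = 1
g(4) = mex{0,1} = 2
g(5) = mex{0,1} = 2
g(6) = mex{1,2} = 0
g(7) = mex{1,2} = 0
g(8) = mex{0,2} = 1
g(9) = mex{0,2} = 1
g(10) = mex{0,1} = 2
g(11) = mex{0,1} = 2
g(12) = mex{1,2} = 0
g(13) = mex{1,2} = 0
g(14) = mex{0,2} = 1
So g(14) = 1.

1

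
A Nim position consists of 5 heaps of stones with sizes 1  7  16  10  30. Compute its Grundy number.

2

Nim-sum: 1 ⊕ 7 ⊕ 16 ⊕ 10 ⊕ 30 = 2.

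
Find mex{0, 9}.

1

0 is in the set but 1 is not, so the mex is 1.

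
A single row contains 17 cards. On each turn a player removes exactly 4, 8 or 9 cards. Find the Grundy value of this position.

1

Build the Grundy sequence with g(k) = mex{g(k−s) : s ∈ {4, 8, 9}, s ≤ k}:
k:     0  1  2  3  4  5  6  7  8  9 10 11 12 13 14 15 16 17
g(k):  0  0  0  0  1  1  1  1  2  2  2  2  3  0  0  0  0  1
So g(17) = 1.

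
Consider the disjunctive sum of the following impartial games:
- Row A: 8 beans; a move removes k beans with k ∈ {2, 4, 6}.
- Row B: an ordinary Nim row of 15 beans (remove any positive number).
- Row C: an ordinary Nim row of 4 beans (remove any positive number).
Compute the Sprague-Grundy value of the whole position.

Build the Grundy sequence for row A with g(k) = mex{g(k−s) : s ∈ {2, 4, 6}, s ≤ k}:
g(0) = mex{} = 0
g(1) = mex{} = 0
g(2) = mex{0} = 1
g(3) = mex{0} = 1
g(4) = mex{0,1} = 2
g(5) = mex{0,1} = 2
g(6) = mex{0,1,2} = 3
g(7) = mex{0,1,2} = 3
g(8) = mex{1,2,3} = 0
So g(8) = 0.
Row B is a plain Nim row of size 15, so its Grundy value is 15.
Row C is a plain Nim row of size 4, so its Grundy value is 4.
By the Sprague-Grundy theorem, the Grundy value of a sum of independent games is the XOR of the component values.
Combined value = 0 ⊕ 15 ⊕ 4 = 11.

11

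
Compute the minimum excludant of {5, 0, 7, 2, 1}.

The values 0, 1, 2 are all present; 3 is the first non-negative integer missing from the set.

3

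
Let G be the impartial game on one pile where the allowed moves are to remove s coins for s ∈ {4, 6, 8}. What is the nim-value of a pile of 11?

2

Compute g(0), g(1), … for moves {4, 6, 8}:
k:     0  1  2  3  4  5  6  7  8  9 10 11
g(k):  0  0  0  0  1  1  1  1  2  2  2  2
So g(11) = 2.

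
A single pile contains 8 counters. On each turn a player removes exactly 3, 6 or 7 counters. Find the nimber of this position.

2

Grundy values for subtraction set {3, 6, 7}:
k:     0  1  2  3  4  5  6  7  8
g(k):  0  0  0  1  1  1  2  2  2
So g(8) = 2.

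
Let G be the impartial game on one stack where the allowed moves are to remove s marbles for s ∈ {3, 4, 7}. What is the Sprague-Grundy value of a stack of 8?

Compute g(0), g(1), … for moves {3, 4, 7}:
g(0) = mex{} = 0
g(1) = mex{} = 0
g(2) = mex{} = 0
g(3) = mex{0} = 1
g(4) = mex{0} = 1
g(5) = mex{0} = 1
g(6) = mex{0,1} = 2
g(7) = mex{0,1} = 2
g(8) = mex{0,1} = 2
So g(8) = 2.

2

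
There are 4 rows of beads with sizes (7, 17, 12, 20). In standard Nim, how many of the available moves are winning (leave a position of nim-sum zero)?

In binary:
  00111  (7)
  10001  (17)
  01100  (12)
  10100  (20)
  -----
  01110  (14)
The overall nim-sum is X = 14. A row of size p has a winning move iff p XOR X < p (reduce it to p XOR X).
  7: 7 XOR 14 = 9 ≥ 7 — no move.
  17: 17 XOR 14 = 31 ≥ 17 — no move.
  12: 12 XOR 14 = 2 < 12 — winning move (to 2).
  20: 20 XOR 14 = 26 ≥ 20 — no move.
That gives 1 winning move.

1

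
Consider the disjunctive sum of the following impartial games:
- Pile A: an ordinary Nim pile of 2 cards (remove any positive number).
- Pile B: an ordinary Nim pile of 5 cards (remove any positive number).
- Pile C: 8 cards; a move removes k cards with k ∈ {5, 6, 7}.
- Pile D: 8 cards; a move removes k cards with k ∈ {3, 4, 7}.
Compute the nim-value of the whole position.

4

Pile A is a plain Nim pile of size 2, so its Grundy value is 2.
Pile B is a plain Nim pile of size 5, so its Grundy value is 5.
For pile C, compute g(0), g(1), … with moves {5, 6, 7}:
g(0) = mex{} = 0
g(1) = mex{} = 0
g(2) = mex{} = 0
g(3) = mex{} = 0
g(4) = mex{} = 0
g(5) = mex{0} = 1
g(6) = mex{0} = 1
g(7) = mex{0} = 1
g(8) = mex{0} = 1
So g(8) = 1.
Grundy values for pile D (subtraction set {3, 4, 7}):
g(0) = mex{} = 0
g(1) = mex{} = 0
g(2) = mex{} = 0
g(3) = mex{0} = 1
g(4) = mex{0} = 1
g(5) = mex{0} = 1
g(6) = mex{0,1} = 2
g(7) = mex{0,1} = 2
g(8) = mex{0,1} = 2
So g(8) = 2.
The value of a disjunctive sum is the nim-sum of the parts.
Combined value = 2 ⊕ 5 ⊕ 1 ⊕ 2 = 4.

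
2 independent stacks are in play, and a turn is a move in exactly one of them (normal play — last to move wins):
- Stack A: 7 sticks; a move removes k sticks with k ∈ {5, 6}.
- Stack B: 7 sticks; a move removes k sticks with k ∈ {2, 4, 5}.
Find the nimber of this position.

1

For stack A, compute g(0), g(1), … with moves {5, 6}:
k:     0  1  2  3  4  5  6  7
g(k):  0  0  0  0  0  1  1  1
So g(7) = 1.
Grundy values for stack B (subtraction set {2, 4, 5}):
k:     0  1  2  3  4  5  6  7
g(k):  0  0  1  1  2  2  3  0
So g(7) = 0.
By the Sprague-Grundy theorem, the Grundy value of a sum of independent games is the XOR of the component values.
Combined value = 1 XOR 0 = 1.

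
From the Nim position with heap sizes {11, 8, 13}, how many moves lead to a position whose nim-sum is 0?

3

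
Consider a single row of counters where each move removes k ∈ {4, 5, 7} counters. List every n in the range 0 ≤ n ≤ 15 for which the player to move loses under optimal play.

0, 1, 2, 3, 11, 12, 13, 14

Grundy values for subtraction set {4, 5, 7}:
k:     0  1  2  3  4  5  6  7  8  9 10 11 12 13 14 15
g(k):  0  0  0  0  1  1  1  1  2  2  2  0  0  0  0  1
The P-positions (g = 0) in 0..15 are 0, 1, 2, 3, 11, 12, 13, 14.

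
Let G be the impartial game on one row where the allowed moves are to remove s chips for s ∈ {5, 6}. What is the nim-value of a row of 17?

1

Build the Grundy sequence with g(k) = mex{g(k−s) : s ∈ {5, 6}, s ≤ k}:
k:     0  1  2  3  4  5  6  7  8  9 10 11 12 13 14 15 16 17
g(k):  0  0  0  0  0  1  1  1  1  1  2  0  0  0  0  0  1  1
So g(17) = 1.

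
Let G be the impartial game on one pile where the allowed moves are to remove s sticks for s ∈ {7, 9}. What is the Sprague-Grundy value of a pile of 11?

1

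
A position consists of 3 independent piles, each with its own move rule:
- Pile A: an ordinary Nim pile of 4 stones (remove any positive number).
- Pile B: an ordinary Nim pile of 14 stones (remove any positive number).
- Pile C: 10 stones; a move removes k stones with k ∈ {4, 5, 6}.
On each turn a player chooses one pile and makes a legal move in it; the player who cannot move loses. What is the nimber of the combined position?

Pile A is a plain Nim pile of size 4, so its Grundy value is 4.
Pile B is a plain Nim pile of size 14, so its Grundy value is 14.
Grundy values for pile C (subtraction set {4, 5, 6}):
k:     0  1  2  3  4  5  6  7  8  9 10
g(k):  0  0  0  0  1  1  1  1  2  2  0
So g(10) = 0.
By the Sprague-Grundy theorem, the Grundy value of a sum of independent games is the XOR of the component values.
Combined value = 4 XOR 14 XOR 0 = 10.

10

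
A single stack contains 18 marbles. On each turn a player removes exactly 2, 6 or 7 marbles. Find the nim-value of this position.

Grundy values for subtraction set {2, 6, 7}:
k:     0  1  2  3  4  5  6  7  8  9 10 11 12 13 14 15 16 17 18
g(k):  0  0  1  1  0  0  1  1  2  0  3  1  2  0  0  1  1  0  0
So g(18) = 0.

0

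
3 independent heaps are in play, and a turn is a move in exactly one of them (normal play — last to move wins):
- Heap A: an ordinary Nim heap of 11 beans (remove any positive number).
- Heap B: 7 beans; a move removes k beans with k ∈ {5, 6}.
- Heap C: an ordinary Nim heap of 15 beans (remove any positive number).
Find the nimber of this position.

5

Heap A is a plain Nim heap of size 11, so its Grundy value is 11.
Grundy values for heap B (subtraction set {5, 6}):
k:     0  1  2  3  4  5  6  7
g(k):  0  0  0  0  0  1  1  1
So g(7) = 1.
Heap C is a plain Nim heap of size 15, so its Grundy value is 15.
By the Sprague-Grundy theorem, the Grundy value of a sum of independent games is the XOR of the component values.
Combined value = 11 XOR 1 XOR 15 = 5.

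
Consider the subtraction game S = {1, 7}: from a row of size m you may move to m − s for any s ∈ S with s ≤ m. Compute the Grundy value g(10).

Build the Grundy sequence with g(k) = mex{g(k−s) : s ∈ {1, 7}, s ≤ k}:
k:     0  1  2  3  4  5  6  7  8  9 10
g(k):  0  1  0  1  0  1  0  1  0  1  0
So g(10) = 0.

0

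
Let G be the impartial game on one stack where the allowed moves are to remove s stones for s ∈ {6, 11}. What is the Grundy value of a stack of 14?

2

Build the Grundy sequence with g(k) = mex{g(k−s) : s ∈ {6, 11}, s ≤ k}:
g(0) = mex{} = 0
g(1) = mex{} = 0
g(2) = mex{} = 0
g(3) = mex{} = 0
g(4) = mex{} = 0
g(5) = mex{} = 0
g(6) = mex{0} = 1
g(7) = mex{0} = 1
g(8) = mex{0} = 1
g(9) = mex{0} = 1
g(10) = mex{0} = 1
g(11) = mex{0} = 1
g(12) = mex{0,1} = 2
g(13) = mex{0,1} = 2
g(14) = mex{0,1} = 2
So g(14) = 2.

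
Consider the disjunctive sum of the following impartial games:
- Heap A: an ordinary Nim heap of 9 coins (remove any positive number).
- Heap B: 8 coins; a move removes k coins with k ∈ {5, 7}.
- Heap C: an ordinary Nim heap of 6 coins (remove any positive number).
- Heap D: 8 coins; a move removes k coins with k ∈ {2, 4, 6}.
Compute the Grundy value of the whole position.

Heap A is a plain Nim heap of size 9, so its Grundy value is 9.
For heap B, compute g(0), g(1), … with moves {5, 7}:
k:     0  1  2  3  4  5  6  7  8
g(k):  0  0  0  0  0  1  1  1  1
So g(8) = 1.
Heap C is a plain Nim heap of size 6, so its Grundy value is 6.
For heap D, compute g(0), g(1), … with moves {2, 4, 6}:
g(0) = mex{} = 0
g(1) = mex{} = 0
g(2) = mex{0} = 1
g(3) = mex{0} = 1
g(4) = mex{0,1} = 2
g(5) = mex{0,1} = 2
g(6) = mex{0,1,2} = 3
g(7) = mex{0,1,2} = 3
g(8) = mex{1,2,3} = 0
So g(8) = 0.
By the Sprague-Grundy theorem, the Grundy value of a sum of independent games is the XOR of the component values.
Combined value = 9 XOR 1 XOR 6 XOR 0 = 14.

14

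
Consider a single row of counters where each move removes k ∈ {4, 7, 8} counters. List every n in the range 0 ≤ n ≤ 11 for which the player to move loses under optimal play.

0, 1, 2, 3

Compute g(0), g(1), … for moves {4, 7, 8}:
k:     0  1  2  3  4  5  6  7  8  9 10 11
g(k):  0  0  0  0  1  1  1  1  2  2  2  2
The P-positions (g = 0) in 0..11 are 0, 1, 2, 3.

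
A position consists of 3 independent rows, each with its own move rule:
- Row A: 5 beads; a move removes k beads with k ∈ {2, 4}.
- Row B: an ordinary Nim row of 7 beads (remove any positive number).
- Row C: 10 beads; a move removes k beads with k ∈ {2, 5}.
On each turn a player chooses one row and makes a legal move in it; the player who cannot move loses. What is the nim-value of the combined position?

For row A, compute g(0), g(1), … with moves {2, 4}:
k:     0  1  2  3  4  5
g(k):  0  0  1  1  2  2
So g(5) = 2.
Row B is a plain Nim row of size 7, so its Grundy value is 7.
Build the Grundy sequence for row C with g(k) = mex{g(k−s) : s ∈ {2, 5}, s ≤ k}:
g(0) = mex{} = 0
g(1) = mex{} = 0
g(2) = mex{0} = 1
g(3) = mex{0} = 1
g(4) = mex{1} = 0
g(5) = mex{0,1} = 2
g(6) = mex{0} = 1
g(7) = mex{1,2} = 0
g(8) = mex{1} = 0
g(9) = mex{0} = 1
g(10) = mex{0,2} = 1
So g(10) = 1.
By the Sprague-Grundy theorem, the Grundy value of a sum of independent games is the XOR of the component values.
Combined value = 2 XOR 7 XOR 1 = 4.

4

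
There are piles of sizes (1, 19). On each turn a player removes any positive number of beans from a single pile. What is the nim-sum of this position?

Compute the nim-sum pairwise:
1 ^ 19 = 18

18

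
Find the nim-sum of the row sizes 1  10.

Compute the nim-sum pairwise:
1 ^ 10 = 11

11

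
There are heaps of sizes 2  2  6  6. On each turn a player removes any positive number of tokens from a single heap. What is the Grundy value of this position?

Write each in binary and XOR column by column:
  010  (2)
  010  (2)
  110  (6)
  110  (6)
  ---
  000  (0)

0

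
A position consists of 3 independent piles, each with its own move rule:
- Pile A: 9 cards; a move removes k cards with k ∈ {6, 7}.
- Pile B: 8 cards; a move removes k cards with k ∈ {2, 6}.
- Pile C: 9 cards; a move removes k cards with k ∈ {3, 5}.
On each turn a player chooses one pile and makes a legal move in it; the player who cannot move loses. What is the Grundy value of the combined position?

Grundy values for pile A (subtraction set {6, 7}):
k:     0  1  2  3  4  5  6  7  8  9
g(k):  0  0  0  0  0  0  1  1  1  1
So g(9) = 1.
Build the Grundy sequence for pile B with g(k) = mex{g(k−s) : s ∈ {2, 6}, s ≤ k}:
g(0) = mex{} = 0
g(1) = mex{} = 0
g(2) = mex{0} = 1
g(3) = mex{0} = 1
g(4) = mex{1} = 0
g(5) = mex{1} = 0
g(6) = mex{0} = 1
g(7) = mex{0} = 1
g(8) = mex{1} = 0
So g(8) = 0.
Build the Grundy sequence for pile C with g(k) = mex{g(k−s) : s ∈ {3, 5}, s ≤ k}:
g(0) = mex{} = 0
g(1) = mex{} = 0
g(2) = mex{} = 0
g(3) = mex{0} = 1
g(4) = mex{0} = 1
g(5) = mex{0} = 1
g(6) = mex{0,1} = 2
g(7) = mex{0,1} = 2
g(8) = mex{1} = 0
g(9) = mex{1,2} = 0
So g(9) = 0.
By the Sprague-Grundy theorem, the Grundy value of a sum of independent games is the XOR of the component values.
Combined value = 1 XOR 0 XOR 0 = 1.

1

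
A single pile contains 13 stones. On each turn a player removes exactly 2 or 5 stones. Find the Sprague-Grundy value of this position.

1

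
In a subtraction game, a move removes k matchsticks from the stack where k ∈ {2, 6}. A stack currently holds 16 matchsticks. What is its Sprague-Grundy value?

Build the Grundy sequence with g(k) = mex{g(k−s) : s ∈ {2, 6}, s ≤ k}:
k:     0  1  2  3  4  5  6  7  8  9 10 11 12 13 14 15 16
g(k):  0  0  1  1  0  0  1  1  0  0  1  1  0  0  1  1  0
So g(16) = 0.

0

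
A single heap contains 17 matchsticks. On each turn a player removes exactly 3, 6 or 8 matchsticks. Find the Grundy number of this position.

Build the Grundy sequence with g(k) = mex{g(k−s) : s ∈ {3, 6, 8}, s ≤ k}:
k:     0  1  2  3  4  5  6  7  8  9 10 11 12 13 14 15 16 17
g(k):  0  0  0  1  1  1  2  2  2  3  3  0  0  0  1  1  1  2
So g(17) = 2.

2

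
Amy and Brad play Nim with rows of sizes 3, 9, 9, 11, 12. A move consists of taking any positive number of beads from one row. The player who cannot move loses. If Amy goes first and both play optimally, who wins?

Nim-sum: 3 XOR 9 XOR 9 XOR 11 XOR 12 = 4.
The nim-sum is 4 ≠ 0, so this is an N-position: the player to move can win; Amy has a winning move.

Amy wins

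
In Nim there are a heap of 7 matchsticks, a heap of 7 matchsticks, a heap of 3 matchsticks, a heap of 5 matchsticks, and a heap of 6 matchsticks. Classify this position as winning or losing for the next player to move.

Nim-sum: 7 ^ 7 ^ 3 ^ 5 ^ 6 = 0.
The nim-sum is 0, so this is a P-position: the player to move is in a losing position under optimal play.

Losing position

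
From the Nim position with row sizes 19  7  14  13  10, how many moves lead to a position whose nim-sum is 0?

Bitwise XOR of the heap sizes:
  10011  (19)
  00111  (7)
  01110  (14)
  01101  (13)
  01010  (10)
  -----
  11101  (29)
The overall nim-sum is X = 29. A row of size p has a winning move iff p XOR X < p (reduce it to p XOR X).
  19: 19 XOR 29 = 14 < 19 — winning move (to 14).
  7: 7 XOR 29 = 26 ≥ 7 — no move.
  14: 14 XOR 29 = 19 ≥ 14 — no move.
  13: 13 XOR 29 = 16 ≥ 13 — no move.
  10: 10 XOR 29 = 23 ≥ 10 — no move.
That gives 1 winning move.

1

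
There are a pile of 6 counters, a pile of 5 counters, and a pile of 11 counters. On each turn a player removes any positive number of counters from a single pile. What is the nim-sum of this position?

8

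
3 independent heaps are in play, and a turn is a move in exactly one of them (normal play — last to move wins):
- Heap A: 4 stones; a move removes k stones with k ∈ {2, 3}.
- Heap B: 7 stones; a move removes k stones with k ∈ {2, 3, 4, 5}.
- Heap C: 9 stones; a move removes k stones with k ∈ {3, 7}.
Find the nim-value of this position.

For heap A, compute g(0), g(1), … with moves {2, 3}:
g(0) = mex{} = 0
g(1) = mex{} = 0
g(2) = mex{0} = 1
g(3) = mex{0} = 1
g(4) = mex{0,1} = 2
So g(4) = 2.
Grundy values for heap B (subtraction set {2, 3, 4, 5}):
g(0) = mex{} = 0
g(1) = mex{} = 0
g(2) = mex{0} = 1
g(3) = mex{0} = 1
g(4) = mex{0,1} = 2
g(5) = mex{0,1} = 2
g(6) = mex{0,1,2} = 3
g(7) = mex{1,2} = 0
So g(7) = 0.
For heap C, compute g(0), g(1), … with moves {3, 7}:
g(0) = mex{} = 0
g(1) = mex{} = 0
g(2) = mex{} = 0
g(3) = mex{0} = 1
g(4) = mex{0} = 1
g(5) = mex{0} = 1
g(6) = mex{1} = 0
g(7) = mex{0,1} = 2
g(8) = mex{0,1} = 2
g(9) = mex{0} = 1
So g(9) = 1.
The value of a disjunctive sum is the nim-sum of the parts.
Combined value = 2 ⊕ 0 ⊕ 1 = 3.

3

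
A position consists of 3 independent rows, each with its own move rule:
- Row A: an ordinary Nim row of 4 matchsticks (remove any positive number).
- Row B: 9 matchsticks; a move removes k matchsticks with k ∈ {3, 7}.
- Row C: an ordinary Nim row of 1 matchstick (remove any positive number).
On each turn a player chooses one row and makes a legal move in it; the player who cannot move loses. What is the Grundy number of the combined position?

4

Row A is a plain Nim row of size 4, so its Grundy value is 4.
Build the Grundy sequence for row B with g(k) = mex{g(k−s) : s ∈ {3, 7}, s ≤ k}:
k:     0  1  2  3  4  5  6  7  8  9
g(k):  0  0  0  1  1  1  0  2  2  1
So g(9) = 1.
Row C is a plain Nim row of size 1, so its Grundy value is 1.
By the Sprague-Grundy theorem, the Grundy value of a sum of independent games is the XOR of the component values.
Combined value = 4 XOR 1 XOR 1 = 4.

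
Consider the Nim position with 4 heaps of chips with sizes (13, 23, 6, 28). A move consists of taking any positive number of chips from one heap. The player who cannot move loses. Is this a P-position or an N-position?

Compute the nim-sum pairwise:
13 XOR 23 = 26
26 XOR 6 = 28
28 XOR 28 = 0
The nim-sum is 0, so this is a P-position: the player to move is in a losing position under optimal play.

P-position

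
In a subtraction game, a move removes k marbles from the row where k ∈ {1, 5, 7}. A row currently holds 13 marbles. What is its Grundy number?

1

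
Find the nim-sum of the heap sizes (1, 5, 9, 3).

14

Nim-sum: 1 ⊕ 5 ⊕ 9 ⊕ 3 = 14.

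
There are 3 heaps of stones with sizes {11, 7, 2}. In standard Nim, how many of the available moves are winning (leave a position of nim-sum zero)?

1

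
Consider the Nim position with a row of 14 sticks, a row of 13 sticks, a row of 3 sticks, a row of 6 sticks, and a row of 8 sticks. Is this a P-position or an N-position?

Compute the nim-sum pairwise:
14 ⊕ 13 = 3
3 ⊕ 3 = 0
0 ⊕ 6 = 6
6 ⊕ 8 = 14
The nim-sum is 14 ≠ 0, so this is an N-position: the player to move can win.

N-position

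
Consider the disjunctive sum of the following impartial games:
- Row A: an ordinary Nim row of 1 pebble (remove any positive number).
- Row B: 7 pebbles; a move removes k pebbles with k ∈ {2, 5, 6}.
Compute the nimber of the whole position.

2

Row A is a plain Nim row of size 1, so its Grundy value is 1.
For row B, compute g(0), g(1), … with moves {2, 5, 6}:
k:     0  1  2  3  4  5  6  7
g(k):  0  0  1  1  0  2  1  3
So g(7) = 3.
The value of a disjunctive sum is the nim-sum of the parts.
Combined value = 1 ⊕ 3 = 2.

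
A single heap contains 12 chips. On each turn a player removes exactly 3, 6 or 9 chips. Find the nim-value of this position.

0

Build the Grundy sequence with g(k) = mex{g(k−s) : s ∈ {3, 6, 9}, s ≤ k}:
g(0) = mex{} = 0
g(1) = mex{} = 0
g(2) = mex{} = 0
g(3) = mex{0} = 1
g(4) = mex{0} = 1
g(5) = mex{0} = 1
g(6) = mex{0,1} = 2
g(7) = mex{0,1} = 2
g(8) = mex{0,1} = 2
g(9) = mex{0,1,2} = 3
g(10) = mex{0,1,2} = 3
g(11) = mex{0,1,2} = 3
g(12) = mex{1,2,3} = 0
So g(12) = 0.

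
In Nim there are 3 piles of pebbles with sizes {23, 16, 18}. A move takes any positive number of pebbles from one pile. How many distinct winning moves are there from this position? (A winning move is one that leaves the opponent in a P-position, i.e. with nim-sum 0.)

Bitwise XOR of the heap sizes:
  10111  (23)
  10000  (16)
  10010  (18)
  -----
  10101  (21)
The overall nim-sum is X = 21. A pile of size p has a winning move iff p XOR X < p (reduce it to p XOR X).
  23: 23 XOR 21 = 2 < 23 — winning move (to 2).
  16: 16 XOR 21 = 5 < 16 — winning move (to 5).
  18: 18 XOR 21 = 7 < 18 — winning move (to 7).
That gives 3 winning moves.

3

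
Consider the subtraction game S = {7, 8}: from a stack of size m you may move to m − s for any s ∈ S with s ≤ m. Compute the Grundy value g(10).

1

Grundy values for subtraction set {7, 8}:
g(0) = mex{} = 0
g(1) = mex{} = 0
g(2) = mex{} = 0
g(3) = mex{} = 0
g(4) = mex{} = 0
g(5) = mex{} = 0
g(6) = mex{} = 0
g(7) = mex{0} = 1
g(8) = mex{0} = 1
g(9) = mex{0} = 1
g(10) = mex{0} = 1
So g(10) = 1.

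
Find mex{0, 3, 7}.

0 is in the set but 1 is not, so the mex is 1.

1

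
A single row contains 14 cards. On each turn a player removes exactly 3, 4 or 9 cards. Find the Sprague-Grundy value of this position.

Grundy values for subtraction set {3, 4, 9}:
k:     0  1  2  3  4  5  6  7  8  9 10 11 12 13 14
g(k):  0  0  0  1  1  1  2  0  0  3  1  1  2  0  0
So g(14) = 0.

0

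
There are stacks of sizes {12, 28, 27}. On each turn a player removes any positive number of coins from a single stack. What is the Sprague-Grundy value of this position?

11

Write each in binary and XOR column by column:
  01100  (12)
  11100  (28)
  11011  (27)
  -----
  01011  (11)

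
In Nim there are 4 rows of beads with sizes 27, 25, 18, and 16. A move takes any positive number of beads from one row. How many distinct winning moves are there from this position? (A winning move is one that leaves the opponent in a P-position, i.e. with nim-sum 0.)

0

Nim-sum: 27 ⊕ 25 ⊕ 18 ⊕ 16 = 0.
The nim-sum is already 0, so every move leaves a nonzero nim-sum — there are no winning moves.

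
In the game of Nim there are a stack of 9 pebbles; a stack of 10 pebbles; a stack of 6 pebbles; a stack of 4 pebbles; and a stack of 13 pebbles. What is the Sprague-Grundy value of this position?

12

Compute the nim-sum pairwise:
9 XOR 10 = 3
3 XOR 6 = 5
5 XOR 4 = 1
1 XOR 13 = 12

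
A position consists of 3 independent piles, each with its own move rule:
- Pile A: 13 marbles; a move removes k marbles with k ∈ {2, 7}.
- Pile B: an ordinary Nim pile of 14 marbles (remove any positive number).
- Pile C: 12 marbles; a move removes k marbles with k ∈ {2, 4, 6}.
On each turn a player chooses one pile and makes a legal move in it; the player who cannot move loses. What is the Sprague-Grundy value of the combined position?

For pile A, compute g(0), g(1), … with moves {2, 7}:
g(0) = mex{} = 0
g(1) = mex{} = 0
g(2) = mex{0} = 1
g(3) = mex{0} = 1
g(4) = mex{1} = 0
g(5) = mex{1} = 0
g(6) = mex{0} = 1
g(7) = mex{0} = 1
g(8) = mex{0,1} = 2
g(9) = mex{1} = 0
g(10) = mex{1,2} = 0
g(11) = mex{0} = 1
g(12) = mex{0} = 1
g(13) = mex{1} = 0
So g(13) = 0.
Pile B is a plain Nim pile of size 14, so its Grundy value is 14.
Build the Grundy sequence for pile C with g(k) = mex{g(k−s) : s ∈ {2, 4, 6}, s ≤ k}:
g(0) = mex{} = 0
g(1) = mex{} = 0
g(2) = mex{0} = 1
g(3) = mex{0} = 1
g(4) = mex{0,1} = 2
g(5) = mex{0,1} = 2
g(6) = mex{0,1,2} = 3
g(7) = mex{0,1,2} = 3
g(8) = mex{1,2,3} = 0
g(9) = mex{1,2,3} = 0
g(10) = mex{0,2,3} = 1
g(11) = mex{0,2,3} = 1
g(12) = mex{0,1,3} = 2
So g(12) = 2.
The value of a disjunctive sum is the nim-sum of the parts.
Combined value = 0 XOR 14 XOR 2 = 12.

12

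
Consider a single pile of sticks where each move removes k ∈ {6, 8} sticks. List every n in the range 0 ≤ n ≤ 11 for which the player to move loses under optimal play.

0, 1, 2, 3, 4, 5

Compute g(0), g(1), … for moves {6, 8}:
k:     0  1  2  3  4  5  6  7  8  9 10 11
g(k):  0  0  0  0  0  0  1  1  1  1  1  1
The P-positions (g = 0) in 0..11 are 0, 1, 2, 3, 4, 5.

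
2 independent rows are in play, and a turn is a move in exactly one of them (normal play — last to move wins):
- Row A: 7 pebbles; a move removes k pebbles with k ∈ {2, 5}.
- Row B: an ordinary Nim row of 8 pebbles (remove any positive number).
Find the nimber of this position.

8

Grundy values for row A (subtraction set {2, 5}):
k:     0  1  2  3  4  5  6  7
g(k):  0  0  1  1  0  2  1  0
So g(7) = 0.
Row B is a plain Nim row of size 8, so its Grundy value is 8.
By the Sprague-Grundy theorem, the Grundy value of a sum of independent games is the XOR of the component values.
Combined value = 0 XOR 8 = 8.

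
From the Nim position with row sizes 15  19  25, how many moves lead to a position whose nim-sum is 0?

Compute the nim-sum pairwise:
15 ⊕ 19 = 28
28 ⊕ 25 = 5
The overall nim-sum is X = 5. A row of size p has a winning move iff p XOR X < p (reduce it to p XOR X).
  15: 15 XOR 5 = 10 < 15 — winning move (to 10).
  19: 19 XOR 5 = 22 ≥ 19 — no move.
  25: 25 XOR 5 = 28 ≥ 25 — no move.
That gives 1 winning move.

1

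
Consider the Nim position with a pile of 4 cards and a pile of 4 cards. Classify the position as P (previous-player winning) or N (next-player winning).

Nim-sum: 4 XOR 4 = 0.
The nim-sum is 0, so this is a P-position: the player to move is in a losing position under optimal play.

P-position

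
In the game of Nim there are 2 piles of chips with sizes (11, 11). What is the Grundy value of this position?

Nim-sum: 11 ^ 11 = 0.

0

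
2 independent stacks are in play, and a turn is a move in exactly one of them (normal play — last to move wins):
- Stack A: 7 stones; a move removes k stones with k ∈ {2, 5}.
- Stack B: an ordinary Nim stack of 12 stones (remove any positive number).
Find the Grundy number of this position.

12

Build the Grundy sequence for stack A with g(k) = mex{g(k−s) : s ∈ {2, 5}, s ≤ k}:
k:     0  1  2  3  4  5  6  7
g(k):  0  0  1  1  0  2  1  0
So g(7) = 0.
Stack B is a plain Nim stack of size 12, so its Grundy value is 12.
By the Sprague-Grundy theorem, the Grundy value of a sum of independent games is the XOR of the component values.
Combined value = 0 ⊕ 12 = 12.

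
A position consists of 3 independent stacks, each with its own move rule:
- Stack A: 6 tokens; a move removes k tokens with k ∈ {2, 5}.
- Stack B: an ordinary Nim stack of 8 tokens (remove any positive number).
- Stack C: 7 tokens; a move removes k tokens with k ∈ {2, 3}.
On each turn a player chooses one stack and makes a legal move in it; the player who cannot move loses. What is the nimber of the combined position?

8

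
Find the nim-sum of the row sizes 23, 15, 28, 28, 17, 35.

Compute the nim-sum pairwise:
23 XOR 15 = 24
24 XOR 28 = 4
4 XOR 28 = 24
24 XOR 17 = 9
9 XOR 35 = 42

42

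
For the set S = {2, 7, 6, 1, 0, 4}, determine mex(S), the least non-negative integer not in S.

3

The values 0, 1, 2 are all present; 3 is the first non-negative integer missing from the set.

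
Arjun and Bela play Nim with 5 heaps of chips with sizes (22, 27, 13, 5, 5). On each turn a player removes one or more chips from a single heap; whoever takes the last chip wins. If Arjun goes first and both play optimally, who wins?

Bela wins

Nim-sum: 22 ^ 27 ^ 13 ^ 5 ^ 5 = 0.
The nim-sum is 0, so this is a P-position: the player to move is in a losing position under optimal play; Arjun is about to move from it and so loses — Bela wins.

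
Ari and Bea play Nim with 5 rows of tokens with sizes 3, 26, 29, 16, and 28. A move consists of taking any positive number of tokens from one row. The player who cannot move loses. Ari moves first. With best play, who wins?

Compute the nim-sum pairwise:
3 ⊕ 26 = 25
25 ⊕ 29 = 4
4 ⊕ 16 = 20
20 ⊕ 28 = 8
The nim-sum is 8 ≠ 0, so this is an N-position: the player to move can win; Ari has a winning move.

Ari wins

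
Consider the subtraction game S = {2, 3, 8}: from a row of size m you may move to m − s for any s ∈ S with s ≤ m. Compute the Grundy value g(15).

Grundy values for subtraction set {2, 3, 8}:
k:     0  1  2  3  4  5  6  7  8  9 10 11 12 13 14 15
g(k):  0  0  1  1  2  0  0  1  1  2  0  0  1  1  2  0
So g(15) = 0.

0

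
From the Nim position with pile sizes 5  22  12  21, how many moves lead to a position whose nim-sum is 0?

1

Nim-sum: 5 XOR 22 XOR 12 XOR 21 = 10.
The overall nim-sum is X = 10. A pile of size p has a winning move iff p XOR X < p (reduce it to p XOR X).
  5: 5 XOR 10 = 15 ≥ 5 — no move.
  22: 22 XOR 10 = 28 ≥ 22 — no move.
  12: 12 XOR 10 = 6 < 12 — winning move (to 6).
  21: 21 XOR 10 = 31 ≥ 21 — no move.
That gives 1 winning move.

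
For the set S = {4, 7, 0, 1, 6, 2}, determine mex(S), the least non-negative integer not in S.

3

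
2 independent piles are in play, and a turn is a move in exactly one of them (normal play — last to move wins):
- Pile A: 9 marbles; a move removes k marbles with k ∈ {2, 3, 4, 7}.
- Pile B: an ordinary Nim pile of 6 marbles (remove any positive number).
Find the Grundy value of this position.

2

For pile A, compute g(0), g(1), … with moves {2, 3, 4, 7}:
g(0) = mex{} = 0
g(1) = mex{} = 0
g(2) = mex{0} = 1
g(3) = mex{0} = 1
g(4) = mex{0,1} = 2
g(5) = mex{0,1} = 2
g(6) = mex{1,2} = 0
g(7) = mex{0,1,2} = 3
g(8) = mex{0,2} = 1
g(9) = mex{0,1,2,3} = 4
So g(9) = 4.
Pile B is a plain Nim pile of size 6, so its Grundy value is 6.
The value of a disjunctive sum is the nim-sum of the parts.
Combined value = 4 XOR 6 = 2.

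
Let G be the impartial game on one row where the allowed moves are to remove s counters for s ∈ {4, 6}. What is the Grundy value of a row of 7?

1

Build the Grundy sequence with g(k) = mex{g(k−s) : s ∈ {4, 6}, s ≤ k}:
g(0) = mex{} = 0
g(1) = mex{} = 0
g(2) = mex{} = 0
g(3) = mex{} = 0
g(4) = mex{0} = 1
g(5) = mex{0} = 1
g(6) = mex{0} = 1
g(7) = mex{0} = 1
So g(7) = 1.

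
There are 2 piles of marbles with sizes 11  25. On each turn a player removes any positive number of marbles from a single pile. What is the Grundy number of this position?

18

Compute the nim-sum pairwise:
11 XOR 25 = 18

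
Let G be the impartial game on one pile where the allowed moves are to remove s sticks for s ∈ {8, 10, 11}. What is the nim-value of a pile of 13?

1

Build the Grundy sequence with g(k) = mex{g(k−s) : s ∈ {8, 10, 11}, s ≤ k}:
k:     0  1  2  3  4  5  6  7  8  9 10 11 12 13
g(k):  0  0  0  0  0  0  0  0  1  1  1  1  1  1
So g(13) = 1.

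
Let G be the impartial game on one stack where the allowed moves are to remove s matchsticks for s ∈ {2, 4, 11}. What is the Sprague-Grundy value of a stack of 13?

0

Grundy values for subtraction set {2, 4, 11}:
k:     0  1  2  3  4  5  6  7  8  9 10 11 12 13
g(k):  0  0  1  1  2  2  0  0  1  1  2  2  3  0
So g(13) = 0.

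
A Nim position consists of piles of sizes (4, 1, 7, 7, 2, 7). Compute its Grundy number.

0

In binary:
  100  (4)
  001  (1)
  111  (7)
  111  (7)
  010  (2)
  111  (7)
  ---
  000  (0)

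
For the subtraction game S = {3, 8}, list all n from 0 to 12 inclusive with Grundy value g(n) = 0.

0, 1, 2, 6, 7, 11, 12

Compute g(0), g(1), … for moves {3, 8}:
g(0) = mex{} = 0
g(1) = mex{} = 0
g(2) = mex{} = 0
g(3) = mex{0} = 1
g(4) = mex{0} = 1
g(5) = mex{0} = 1
g(6) = mex{1} = 0
g(7) = mex{1} = 0
g(8) = mex{0,1} = 2
g(9) = mex{0} = 1
g(10) = mex{0} = 1
g(11) = mex{1,2} = 0
g(12) = mex{1} = 0
The P-positions (g = 0) in 0..12 are 0, 1, 2, 6, 7, 11, 12.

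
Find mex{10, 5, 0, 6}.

1

0 is in the set but 1 is not, so the mex is 1.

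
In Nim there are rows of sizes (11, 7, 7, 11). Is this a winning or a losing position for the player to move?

Losing position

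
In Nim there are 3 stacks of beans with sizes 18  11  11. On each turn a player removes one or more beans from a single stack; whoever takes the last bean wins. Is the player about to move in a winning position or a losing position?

Nim-sum: 18 XOR 11 XOR 11 = 18.
The nim-sum is 18 ≠ 0, so this is an N-position: the player to move can win.

Winning position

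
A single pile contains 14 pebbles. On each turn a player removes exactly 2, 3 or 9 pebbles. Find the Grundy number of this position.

1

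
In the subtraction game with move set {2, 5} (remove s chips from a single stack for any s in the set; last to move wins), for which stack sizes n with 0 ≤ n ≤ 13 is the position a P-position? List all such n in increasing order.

0, 1, 4, 7, 8, 11

Build the Grundy sequence with g(k) = mex{g(k−s) : s ∈ {2, 5}, s ≤ k}:
k:     0  1  2  3  4  5  6  7  8  9 10 11 12 13
g(k):  0  0  1  1  0  2  1  0  0  1  1  0  2  1
The P-positions (g = 0) in 0..13 are 0, 1, 4, 7, 8, 11.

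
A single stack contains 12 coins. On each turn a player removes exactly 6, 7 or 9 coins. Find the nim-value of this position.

2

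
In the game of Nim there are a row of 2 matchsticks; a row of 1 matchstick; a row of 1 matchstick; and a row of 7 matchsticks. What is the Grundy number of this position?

Compute the nim-sum pairwise:
2 ^ 1 = 3
3 ^ 1 = 2
2 ^ 7 = 5

5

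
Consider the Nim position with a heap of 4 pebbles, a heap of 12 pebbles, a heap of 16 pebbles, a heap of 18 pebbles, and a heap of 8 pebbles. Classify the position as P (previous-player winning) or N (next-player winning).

Compute the nim-sum pairwise:
4 ⊕ 12 = 8
8 ⊕ 16 = 24
24 ⊕ 18 = 10
10 ⊕ 8 = 2
The nim-sum is 2 ≠ 0, so this is an N-position: the player to move can win.

N-position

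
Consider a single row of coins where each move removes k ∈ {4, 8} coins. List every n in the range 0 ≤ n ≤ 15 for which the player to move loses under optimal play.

0, 1, 2, 3, 12, 13, 14, 15

Grundy values for subtraction set {4, 8}:
k:     0  1  2  3  4  5  6  7  8  9 10 11 12 13 14 15
g(k):  0  0  0  0  1  1  1  1  2  2  2  2  0  0  0  0
The P-positions (g = 0) in 0..15 are 0, 1, 2, 3, 12, 13, 14, 15.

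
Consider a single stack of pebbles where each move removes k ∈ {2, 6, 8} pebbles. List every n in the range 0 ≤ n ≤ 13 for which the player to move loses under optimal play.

Compute g(0), g(1), … for moves {2, 6, 8}:
k:     0  1  2  3  4  5  6  7  8  9 10 11 12 13
g(k):  0  0  1  1  0  0  1  1  2  2  3  3  2  2
The P-positions (g = 0) in 0..13 are 0, 1, 4, 5.

0, 1, 4, 5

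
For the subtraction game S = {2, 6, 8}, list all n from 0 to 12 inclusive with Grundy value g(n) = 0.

0, 1, 4, 5

Grundy values for subtraction set {2, 6, 8}:
g(0) = mex{} = 0
g(1) = mex{} = 0
g(2) = mex{0} = 1
g(3) = mex{0} = 1
g(4) = mex{1} = 0
g(5) = mex{1} = 0
g(6) = mex{0} = 1
g(7) = mex{0} = 1
g(8) = mex{0,1} = 2
g(9) = mex{0,1} = 2
g(10) = mex{0,1,2} = 3
g(11) = mex{0,1,2} = 3
g(12) = mex{0,1,3} = 2
The P-positions (g = 0) in 0..12 are 0, 1, 4, 5.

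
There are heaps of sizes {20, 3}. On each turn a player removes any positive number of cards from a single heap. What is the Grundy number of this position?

23

Nim-sum: 20 XOR 3 = 23.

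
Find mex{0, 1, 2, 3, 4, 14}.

The values 0, 1, 2, 3, 4 are all present; 5 is the first non-negative integer missing from the set.

5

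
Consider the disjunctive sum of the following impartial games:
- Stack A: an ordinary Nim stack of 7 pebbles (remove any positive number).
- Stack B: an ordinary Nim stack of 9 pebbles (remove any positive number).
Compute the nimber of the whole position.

Stack A is a plain Nim stack of size 7, so its Grundy value is 7.
Stack B is a plain Nim stack of size 9, so its Grundy value is 9.
The value of a disjunctive sum is the nim-sum of the parts.
Combined value = 7 XOR 9 = 14.

14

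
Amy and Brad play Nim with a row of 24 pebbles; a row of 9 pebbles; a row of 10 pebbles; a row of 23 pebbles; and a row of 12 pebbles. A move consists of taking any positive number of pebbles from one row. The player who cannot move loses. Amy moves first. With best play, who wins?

Brad wins

Nim-sum: 24 XOR 9 XOR 10 XOR 23 XOR 12 = 0.
The nim-sum is 0, so this is a P-position: the player to move is in a losing position under optimal play; Amy is about to move from it and so loses — Brad wins.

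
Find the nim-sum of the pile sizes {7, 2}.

5

Bitwise XOR of the heap sizes:
  111  (7)
  010  (2)
  ---
  101  (5)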